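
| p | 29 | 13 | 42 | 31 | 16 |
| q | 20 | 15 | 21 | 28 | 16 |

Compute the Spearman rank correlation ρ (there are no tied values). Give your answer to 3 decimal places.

0.900

Rank p: 3, 1, 5, 4, 2
Rank q: 3, 1, 4, 5, 2
d = rank(p) − rank(q): 0, 0, 1, -1, 0; Σd² = 2
ρ = 1 − 6Σd² / [n(n²−1)] = 1 − 6×2 / (5×24) = 1 − 12/120 ≈ 0.900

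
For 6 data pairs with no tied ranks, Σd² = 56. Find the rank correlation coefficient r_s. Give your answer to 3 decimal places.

-0.600

ρ = 1 − 6Σd² / [n(n²−1)] = 1 − 6×56 / (6×35)
  = 1 − 336/210 = 1 − 1.6000 ≈ -0.600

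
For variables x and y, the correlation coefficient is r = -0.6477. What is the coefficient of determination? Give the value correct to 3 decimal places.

0.420

r² = (-0.6477)² = 0.420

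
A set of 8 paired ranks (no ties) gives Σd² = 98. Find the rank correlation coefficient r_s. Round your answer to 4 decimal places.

ρ = 1 − 6Σd² / [n(n²−1)] = 1 − 6×98 / (8×63)
  = 1 − 588/504 = 1 − 1.16667 ≈ -0.1667

-0.1667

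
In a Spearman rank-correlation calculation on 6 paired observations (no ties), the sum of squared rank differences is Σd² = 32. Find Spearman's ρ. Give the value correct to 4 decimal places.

ρ = 1 − 6Σd² / [n(n²−1)] = 1 − 6×32 / (6×35)
  = 1 − 192/210 = 1 − 0.91429 ≈ 0.0857

0.0857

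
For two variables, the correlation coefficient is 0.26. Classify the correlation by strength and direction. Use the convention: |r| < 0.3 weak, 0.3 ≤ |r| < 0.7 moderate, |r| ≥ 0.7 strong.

weak positive

r = 0.26 > 0 so the relationship is positive.
|r| = 0.26, which falls in the weak range.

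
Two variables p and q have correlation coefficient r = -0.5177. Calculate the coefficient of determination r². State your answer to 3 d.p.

0.268

r² = (-0.5177)² = 0.268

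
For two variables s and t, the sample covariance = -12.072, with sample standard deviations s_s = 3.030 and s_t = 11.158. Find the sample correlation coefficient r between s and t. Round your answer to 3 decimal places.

r = Cov(s,t) / (s_s · s_t) = -12.072 / (3.030 × 11.158)
  = -12.072 / 33.8087 ≈ -0.357

-0.357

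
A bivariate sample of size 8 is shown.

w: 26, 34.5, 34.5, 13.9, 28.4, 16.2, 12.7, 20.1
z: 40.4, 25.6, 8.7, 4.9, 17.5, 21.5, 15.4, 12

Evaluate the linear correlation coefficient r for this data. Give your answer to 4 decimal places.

0.2667

n = 8, Σw = 186.3, Σz = 146, Σw² = 4884.01, Σz² = 3536.88, Σwz = 3583.94
nΣwz − ΣwΣz = 28671.52 − 27199.8 = 1471.72
nΣw² − (Σw)² = 39072.08 − 34707.69 = 4364.39; nΣz² − (Σz)² = 28295.04 − 21316 = 6979.04
r = 1471.72 / √(4364.39 × 6979.04) = 1471.72 / 5518.9902 ≈ 0.2667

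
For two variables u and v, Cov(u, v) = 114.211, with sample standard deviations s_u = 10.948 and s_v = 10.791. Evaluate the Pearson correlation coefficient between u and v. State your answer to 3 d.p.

0.967

r = Cov(u,v) / (s_u · s_v) = 114.211 / (10.948 × 10.791)
  = 114.211 / 118.1399 ≈ 0.967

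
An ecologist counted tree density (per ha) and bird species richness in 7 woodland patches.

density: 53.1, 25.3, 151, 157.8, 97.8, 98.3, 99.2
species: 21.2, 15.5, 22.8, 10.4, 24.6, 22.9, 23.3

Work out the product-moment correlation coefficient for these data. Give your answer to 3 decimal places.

n = 7, Σx = 682.5, Σy = 140.7, Σx² = 80229.91, Σy² = 2990.15, Σxy = 13570.1
nΣxy − ΣxΣy = 94990.7 − 96027.75 = -1037.05
nΣx² − (Σx)² = 561609.37 − 465806.25 = 95803.12; nΣy² − (Σy)² = 20931.05 − 19796.49 = 1134.56
r = -1037.05 / √(95803.12 × 1134.56) = -1037.05 / 10425.6601 ≈ -0.099

-0.099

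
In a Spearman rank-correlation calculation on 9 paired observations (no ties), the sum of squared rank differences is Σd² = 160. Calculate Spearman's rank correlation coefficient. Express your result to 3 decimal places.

-0.333

ρ = 1 − 6Σd² / [n(n²−1)] = 1 − 6×160 / (9×80)
  = 1 − 960/720 = 1 − 1.3333 ≈ -0.333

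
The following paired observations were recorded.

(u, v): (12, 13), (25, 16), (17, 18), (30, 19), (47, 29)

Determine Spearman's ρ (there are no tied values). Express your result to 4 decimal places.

0.9000

Rank u: 1, 3, 2, 4, 5
Rank v: 1, 2, 3, 4, 5
d = rank(u) − rank(v): 0, 1, -1, 0, 0; Σd² = 2
ρ = 1 − 6Σd² / [n(n²−1)] = 1 − 6×2 / (5×24) = 1 − 12/120 ≈ 0.9000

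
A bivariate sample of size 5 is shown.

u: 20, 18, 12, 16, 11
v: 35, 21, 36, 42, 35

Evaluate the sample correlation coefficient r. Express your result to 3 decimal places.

n = 5, Σu = 77, Σv = 169, Σu² = 1245, Σv² = 5951, Σuv = 2567
nΣuv − ΣuΣv = 12835 − 13013 = -178
nΣu² − (Σu)² = 6225 − 5929 = 296; nΣv² − (Σv)² = 29755 − 28561 = 1194
r = -178 / √(296 × 1194) = -178 / 594.4947 ≈ -0.299

-0.299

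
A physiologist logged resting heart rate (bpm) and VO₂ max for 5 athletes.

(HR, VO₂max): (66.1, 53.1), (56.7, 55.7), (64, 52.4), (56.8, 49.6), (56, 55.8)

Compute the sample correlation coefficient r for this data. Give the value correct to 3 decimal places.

n = 5, Σx = 299.6, Σy = 266.6, Σx² = 18042.34, Σy² = 14241.66, Σxy = 15963.78
nΣxy − ΣxΣy = 79818.9 − 79873.36 = -54.46
nΣx² − (Σx)² = 90211.7 − 89760.16 = 451.54; nΣy² − (Σy)² = 71208.3 − 71075.56 = 132.74
r = -54.46 / √(451.54 × 132.74) = -54.46 / 244.8212 ≈ -0.222

-0.222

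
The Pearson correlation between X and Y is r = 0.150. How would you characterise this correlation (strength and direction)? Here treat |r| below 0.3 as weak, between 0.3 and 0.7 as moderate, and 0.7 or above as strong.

r = 0.150 > 0 so the relationship is positive.
|r| = 0.150, which falls in the weak range.

weak positive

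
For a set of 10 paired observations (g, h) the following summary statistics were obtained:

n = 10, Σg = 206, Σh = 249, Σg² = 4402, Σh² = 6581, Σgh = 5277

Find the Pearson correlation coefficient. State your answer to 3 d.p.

r = (nΣgh − ΣgΣh) / √[(nΣg² − (Σg)²)(nΣh² − (Σh)²)]
Numerator: 10×5277 − 206×249 = 1476
Denominator: √[(44020 − 42436)(65810 − 62001)] = √[1584 × 3809] = 2456.3094
r = 1476 / 2456.3094 ≈ 0.601

0.601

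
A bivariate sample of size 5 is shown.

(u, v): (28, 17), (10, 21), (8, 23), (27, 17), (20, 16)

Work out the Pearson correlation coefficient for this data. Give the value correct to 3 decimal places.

-0.879

n = 5, Σu = 93, Σv = 94, Σu² = 2077, Σv² = 1804, Σuv = 1649
nΣuv − ΣuΣv = 8245 − 8742 = -497
nΣu² − (Σu)² = 10385 − 8649 = 1736; nΣv² − (Σv)² = 9020 − 8836 = 184
r = -497 / √(1736 × 184) = -497 / 565.1761 ≈ -0.879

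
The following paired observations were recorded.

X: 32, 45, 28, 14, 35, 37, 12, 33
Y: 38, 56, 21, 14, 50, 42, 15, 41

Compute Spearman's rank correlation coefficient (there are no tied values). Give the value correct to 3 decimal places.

Rank X: 4, 8, 3, 2, 6, 7, 1, 5
Rank Y: 4, 8, 3, 1, 7, 6, 2, 5
d = rank(X) − rank(Y): 0, 0, 0, 1, -1, 1, -1, 0; Σd² = 4
ρ = 1 − 6Σd² / [n(n²−1)] = 1 − 6×4 / (8×63) = 1 − 24/504 ≈ 0.952

0.952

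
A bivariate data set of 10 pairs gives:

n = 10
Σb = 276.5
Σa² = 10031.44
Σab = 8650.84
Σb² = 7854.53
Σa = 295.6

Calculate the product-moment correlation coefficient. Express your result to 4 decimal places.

r = (nΣab − ΣaΣb) / √[(nΣa² − (Σa)²)(nΣb² − (Σb)²)]
Numerator: 10×8650.84 − 295.6×276.5 = 4775
Denominator: √[(100314.4 − 87379.36)(78545.3 − 76452.25)] = √[12935.04 × 2093.05] = 5203.2380
r = 4775 / 5203.2380 ≈ 0.9177

0.9177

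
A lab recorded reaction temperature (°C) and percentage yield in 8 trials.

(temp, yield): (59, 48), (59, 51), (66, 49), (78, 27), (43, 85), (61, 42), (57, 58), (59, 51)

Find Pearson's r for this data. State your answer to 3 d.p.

n = 8, Σx = 482, Σy = 411, Σx² = 29702, Σy² = 22989, Σxy = 23713
nΣxy − ΣxΣy = 189704 − 198102 = -8398
nΣx² − (Σx)² = 237616 − 232324 = 5292; nΣy² − (Σy)² = 183912 − 168921 = 14991
r = -8398 / √(5292 × 14991) = -8398 / 8906.8722 ≈ -0.943

-0.943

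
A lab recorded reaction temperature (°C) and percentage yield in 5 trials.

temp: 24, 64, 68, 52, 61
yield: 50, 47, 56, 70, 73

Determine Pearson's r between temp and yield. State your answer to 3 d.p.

n = 5, Σx = 269, Σy = 296, Σx² = 15721, Σy² = 18074, Σxy = 16109
nΣxy − ΣxΣy = 80545 − 79624 = 921
nΣx² − (Σx)² = 78605 − 72361 = 6244; nΣy² − (Σy)² = 90370 − 87616 = 2754
r = 921 / √(6244 × 2754) = 921 / 4146.8031 ≈ 0.222

0.222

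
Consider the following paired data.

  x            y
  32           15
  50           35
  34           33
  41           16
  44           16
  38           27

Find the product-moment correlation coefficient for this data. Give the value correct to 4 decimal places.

0.2684

n = 6, Σx = 239, Σy = 142, Σx² = 9741, Σy² = 3780, Σxy = 5738
nΣxy − ΣxΣy = 34428 − 33938 = 490
nΣx² − (Σx)² = 58446 − 57121 = 1325; nΣy² − (Σy)² = 22680 − 20164 = 2516
r = 490 / √(1325 × 2516) = 490 / 1825.8423 ≈ 0.2684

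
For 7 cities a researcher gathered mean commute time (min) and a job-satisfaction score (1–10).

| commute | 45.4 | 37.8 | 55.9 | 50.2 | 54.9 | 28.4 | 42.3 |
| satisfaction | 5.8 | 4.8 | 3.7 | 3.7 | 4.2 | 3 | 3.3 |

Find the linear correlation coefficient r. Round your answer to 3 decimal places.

0.187

n = 7, Σx = 314.9, Σy = 28.5, Σx² = 14744.71, Σy² = 121.59, Σxy = 1292.7
nΣxy − ΣxΣy = 9048.9 − 8974.65 = 74.25
nΣx² − (Σx)² = 103212.97 − 99162.01 = 4050.96; nΣy² − (Σy)² = 851.13 − 812.25 = 38.88
r = 74.25 / √(4050.96 × 38.88) = 74.25 / 396.8644 ≈ 0.187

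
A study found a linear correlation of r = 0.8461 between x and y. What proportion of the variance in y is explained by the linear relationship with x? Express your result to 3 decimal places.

0.716

r² = (0.8461)² = 0.716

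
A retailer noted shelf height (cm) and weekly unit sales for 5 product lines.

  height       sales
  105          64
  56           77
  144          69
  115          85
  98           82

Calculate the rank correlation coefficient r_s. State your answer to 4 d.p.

Rank height: 3, 1, 5, 4, 2
Rank sales: 1, 3, 2, 5, 4
d = rank(height) − rank(sales): 2, -2, 3, -1, -2; Σd² = 22
ρ = 1 − 6Σd² / [n(n²−1)] = 1 − 6×22 / (5×24) = 1 − 132/120 ≈ -0.1000

-0.1000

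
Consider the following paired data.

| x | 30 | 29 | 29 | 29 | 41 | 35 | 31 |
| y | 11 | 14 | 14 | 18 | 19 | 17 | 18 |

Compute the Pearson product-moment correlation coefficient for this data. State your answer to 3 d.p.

n = 7, Σx = 224, Σy = 111, Σx² = 7290, Σy² = 1811, Σxy = 3596
nΣxy − ΣxΣy = 25172 − 24864 = 308
nΣx² − (Σx)² = 51030 − 50176 = 854; nΣy² − (Σy)² = 12677 − 12321 = 356
r = 308 / √(854 × 356) = 308 / 551.3837 ≈ 0.559

0.559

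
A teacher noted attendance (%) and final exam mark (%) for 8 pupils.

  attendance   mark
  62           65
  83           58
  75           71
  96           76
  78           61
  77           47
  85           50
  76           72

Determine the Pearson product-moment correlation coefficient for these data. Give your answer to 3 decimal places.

0.090

n = 8, Σx = 632, Σy = 500, Σx² = 50588, Σy² = 32020, Σxy = 39564
nΣxy − ΣxΣy = 316512 − 316000 = 512
nΣx² − (Σx)² = 404704 − 399424 = 5280; nΣy² − (Σy)² = 256160 − 250000 = 6160
r = 512 / √(5280 × 6160) = 512 / 5703.0518 ≈ 0.090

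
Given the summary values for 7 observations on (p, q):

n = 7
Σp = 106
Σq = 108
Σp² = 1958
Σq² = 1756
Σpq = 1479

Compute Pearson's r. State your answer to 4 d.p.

-0.8792

r = (nΣpq − ΣpΣq) / √[(nΣp² − (Σp)²)(nΣq² − (Σq)²)]
Numerator: 7×1479 − 106×108 = -1095
Denominator: √[(13706 − 11236)(12292 − 11664)] = √[2470 × 628] = 1245.4557
r = -1095 / 1245.4557 ≈ -0.8792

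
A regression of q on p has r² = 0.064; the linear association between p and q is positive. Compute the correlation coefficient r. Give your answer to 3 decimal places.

|r| = √0.064 = 0.253
The association is positive, so r = 0.253.

0.253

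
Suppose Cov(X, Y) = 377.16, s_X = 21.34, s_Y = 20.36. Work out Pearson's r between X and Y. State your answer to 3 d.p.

r = Cov(X,Y) / (s_X · s_Y) = 377.16 / (21.34 × 20.36)
  = 377.16 / 434.4824 ≈ 0.868

0.868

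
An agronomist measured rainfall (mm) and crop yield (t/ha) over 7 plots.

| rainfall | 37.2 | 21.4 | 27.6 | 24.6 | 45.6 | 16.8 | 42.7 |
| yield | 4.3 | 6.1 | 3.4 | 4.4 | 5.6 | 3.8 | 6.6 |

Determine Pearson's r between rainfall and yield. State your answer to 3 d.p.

n = 7, Σx = 215.9, Σy = 34.2, Σx² = 7393.61, Σy² = 175.98, Σxy = 1093.6
nΣxy − ΣxΣy = 7655.2 − 7383.78 = 271.42
nΣx² − (Σx)² = 51755.27 − 46612.81 = 5142.46; nΣy² − (Σy)² = 1231.86 − 1169.64 = 62.22
r = 271.42 / √(5142.46 × 62.22) = 271.42 / 565.6535 ≈ 0.480

0.480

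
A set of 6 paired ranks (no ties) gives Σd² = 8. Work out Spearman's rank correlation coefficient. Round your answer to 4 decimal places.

ρ = 1 − 6Σd² / [n(n²−1)] = 1 − 6×8 / (6×35)
  = 1 − 48/210 = 1 − 0.22857 ≈ 0.7714

0.7714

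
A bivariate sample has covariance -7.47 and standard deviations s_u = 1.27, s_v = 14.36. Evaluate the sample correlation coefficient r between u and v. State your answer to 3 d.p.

r = Cov(u,v) / (s_u · s_v) = -7.47 / (1.27 × 14.36)
  = -7.47 / 18.2372 ≈ -0.410

-0.410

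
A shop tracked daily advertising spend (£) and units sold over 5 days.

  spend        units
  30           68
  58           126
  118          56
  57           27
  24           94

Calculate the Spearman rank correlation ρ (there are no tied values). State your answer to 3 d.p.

Rank spend: 2, 4, 5, 3, 1
Rank units: 3, 5, 2, 1, 4
d = rank(spend) − rank(units): -1, -1, 3, 2, -3; Σd² = 24
ρ = 1 − 6Σd² / [n(n²−1)] = 1 − 6×24 / (5×24) = 1 − 144/120 ≈ -0.200

-0.200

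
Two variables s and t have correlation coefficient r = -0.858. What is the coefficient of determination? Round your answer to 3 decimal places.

r² = (-0.858)² = 0.736

0.736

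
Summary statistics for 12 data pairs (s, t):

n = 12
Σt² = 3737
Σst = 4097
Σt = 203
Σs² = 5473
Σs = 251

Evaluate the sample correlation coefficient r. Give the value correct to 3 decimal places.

r = (nΣst − ΣsΣt) / √[(nΣs² − (Σs)²)(nΣt² − (Σt)²)]
Numerator: 12×4097 − 251×203 = -1789
Denominator: √[(65676 − 63001)(44844 − 41209)] = √[2675 × 3635] = 3118.2728
r = -1789 / 3118.2728 ≈ -0.574

-0.574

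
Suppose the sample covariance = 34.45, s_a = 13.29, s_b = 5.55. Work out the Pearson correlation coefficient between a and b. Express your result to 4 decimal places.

0.4671

r = Cov(a,b) / (s_a · s_b) = 34.45 / (13.29 × 5.55)
  = 34.45 / 73.7595 ≈ 0.4671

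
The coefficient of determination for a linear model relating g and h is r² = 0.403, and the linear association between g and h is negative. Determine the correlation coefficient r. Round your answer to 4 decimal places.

-0.6348

|r| = √0.403 = 0.6348
The association is negative, so r = −0.6348.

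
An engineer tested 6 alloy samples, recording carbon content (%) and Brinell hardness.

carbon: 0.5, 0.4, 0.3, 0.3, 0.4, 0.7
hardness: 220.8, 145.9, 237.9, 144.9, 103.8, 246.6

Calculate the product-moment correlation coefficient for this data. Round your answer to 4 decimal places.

n = 6, Σx = 2.6, Σy = 1099.9, Σx² = 1.24, Σy² = 219217.87, Σxy = 497.74
nΣxy − ΣxΣy = 2986.44 − 2859.74 = 126.7
nΣx² − (Σx)² = 7.44 − 6.76 = 0.68; nΣy² − (Σy)² = 1315307.22 − 1209780.01 = 105527.21
r = 126.7 / √(0.68 × 105527.21) = 126.7 / 267.8778 ≈ 0.4730

0.4730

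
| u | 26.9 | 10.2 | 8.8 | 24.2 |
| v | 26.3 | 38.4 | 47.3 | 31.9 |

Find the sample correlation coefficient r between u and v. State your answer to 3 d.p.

n = 4, Σu = 70.1, Σv = 143.9, Σu² = 1490.73, Σv² = 5421.15, Σuv = 2287.37
nΣuv − ΣuΣv = 9149.48 − 10087.39 = -937.91
nΣu² − (Σu)² = 5962.92 − 4914.01 = 1048.91; nΣv² − (Σv)² = 21684.6 − 20707.21 = 977.39
r = -937.91 / √(1048.91 × 977.39) = -937.91 / 1012.5187 ≈ -0.926

-0.926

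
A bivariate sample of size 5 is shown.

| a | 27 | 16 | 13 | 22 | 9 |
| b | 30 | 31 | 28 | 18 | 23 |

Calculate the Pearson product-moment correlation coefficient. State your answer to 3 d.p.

0.071

n = 5, Σa = 87, Σb = 130, Σa² = 1719, Σb² = 3498, Σab = 2273
nΣab − ΣaΣb = 11365 − 11310 = 55
nΣa² − (Σa)² = 8595 − 7569 = 1026; nΣb² − (Σb)² = 17490 − 16900 = 590
r = 55 / √(1026 × 590) = 55 / 778.0360 ≈ 0.071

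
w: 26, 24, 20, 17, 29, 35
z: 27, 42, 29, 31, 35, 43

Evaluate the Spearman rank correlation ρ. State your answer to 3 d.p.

Rank w: 4, 3, 2, 1, 5, 6
Rank z: 1, 5, 2, 3, 4, 6
d = rank(w) − rank(z): 3, -2, 0, -2, 1, 0; Σd² = 18
ρ = 1 − 6Σd² / [n(n²−1)] = 1 − 6×18 / (6×35) = 1 − 108/210 ≈ 0.486

0.486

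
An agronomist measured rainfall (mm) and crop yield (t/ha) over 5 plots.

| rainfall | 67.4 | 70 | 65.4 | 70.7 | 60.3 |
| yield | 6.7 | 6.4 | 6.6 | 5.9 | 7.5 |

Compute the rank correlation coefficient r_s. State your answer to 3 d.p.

-0.900

Rank rainfall: 3, 4, 2, 5, 1
Rank yield: 4, 2, 3, 1, 5
d = rank(rainfall) − rank(yield): -1, 2, -1, 4, -4; Σd² = 38
ρ = 1 − 6Σd² / [n(n²−1)] = 1 − 6×38 / (5×24) = 1 − 228/120 ≈ -0.900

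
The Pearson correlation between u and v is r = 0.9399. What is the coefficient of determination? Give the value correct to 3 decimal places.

0.883

r² = (0.9399)² = 0.883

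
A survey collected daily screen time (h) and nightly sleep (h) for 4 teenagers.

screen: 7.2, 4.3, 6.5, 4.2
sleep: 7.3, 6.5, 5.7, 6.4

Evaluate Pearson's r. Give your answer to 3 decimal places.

n = 4, Σx = 22.2, Σy = 25.9, Σx² = 130.22, Σy² = 168.99, Σxy = 144.44
nΣxy − ΣxΣy = 577.76 − 574.98 = 2.78
nΣx² − (Σx)² = 520.88 − 492.84 = 28.04; nΣy² − (Σy)² = 675.96 − 670.81 = 5.15
r = 2.78 / √(28.04 × 5.15) = 2.78 / 12.0169 ≈ 0.231

0.231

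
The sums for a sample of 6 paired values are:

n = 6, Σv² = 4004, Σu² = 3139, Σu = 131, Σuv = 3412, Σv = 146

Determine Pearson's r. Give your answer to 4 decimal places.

0.6324

r = (nΣuv − ΣuΣv) / √[(nΣu² − (Σu)²)(nΣv² − (Σv)²)]
Numerator: 6×3412 − 131×146 = 1346
Denominator: √[(18834 − 17161)(24024 − 21316)] = √[1673 × 2708] = 2128.4934
r = 1346 / 2128.4934 ≈ 0.6324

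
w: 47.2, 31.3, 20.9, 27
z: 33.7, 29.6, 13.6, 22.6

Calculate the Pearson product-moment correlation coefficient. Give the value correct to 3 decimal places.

0.901

n = 4, Σw = 126.4, Σz = 99.5, Σw² = 4373.34, Σz² = 2707.57, Σwz = 3411.56
nΣwz − ΣwΣz = 13646.24 − 12576.8 = 1069.44
nΣw² − (Σw)² = 17493.36 − 15976.96 = 1516.4; nΣz² − (Σz)² = 10830.28 − 9900.25 = 930.03
r = 1069.44 / √(1516.4 × 930.03) = 1069.44 / 1187.5595 ≈ 0.901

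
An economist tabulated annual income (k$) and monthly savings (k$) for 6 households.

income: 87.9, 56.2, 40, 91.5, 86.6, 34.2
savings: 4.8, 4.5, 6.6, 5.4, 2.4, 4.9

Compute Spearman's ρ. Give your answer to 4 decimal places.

Rank income: 5, 3, 2, 6, 4, 1
Rank savings: 3, 2, 6, 5, 1, 4
d = rank(income) − rank(savings): 2, 1, -4, 1, 3, -3; Σd² = 40
ρ = 1 − 6Σd² / [n(n²−1)] = 1 − 6×40 / (6×35) = 1 − 240/210 ≈ -0.1429

-0.1429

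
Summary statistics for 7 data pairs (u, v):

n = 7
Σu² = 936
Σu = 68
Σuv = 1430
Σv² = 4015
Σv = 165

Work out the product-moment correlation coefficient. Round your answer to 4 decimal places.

r = (nΣuv − ΣuΣv) / √[(nΣu² − (Σu)²)(nΣv² − (Σv)²)]
Numerator: 7×1430 − 68×165 = -1210
Denominator: √[(6552 − 4624)(28105 − 27225)] = √[1928 × 880] = 1302.5513
r = -1210 / 1302.5513 ≈ -0.9289

-0.9289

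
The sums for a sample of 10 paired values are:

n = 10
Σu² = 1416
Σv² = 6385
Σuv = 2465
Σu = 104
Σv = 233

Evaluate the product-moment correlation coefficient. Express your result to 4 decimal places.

r = (nΣuv − ΣuΣv) / √[(nΣu² − (Σu)²)(nΣv² − (Σv)²)]
Numerator: 10×2465 − 104×233 = 418
Denominator: √[(14160 − 10816)(63850 − 54289)] = √[3344 × 9561] = 5654.3774
r = 418 / 5654.3774 ≈ 0.0739

0.0739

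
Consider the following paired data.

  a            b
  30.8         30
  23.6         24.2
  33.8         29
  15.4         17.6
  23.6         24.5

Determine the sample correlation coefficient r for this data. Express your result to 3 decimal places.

n = 5, Σa = 127.2, Σb = 125.3, Σa² = 3442.16, Σb² = 3236.65, Σab = 3324.56
nΣab − ΣaΣb = 16622.8 − 15938.16 = 684.64
nΣa² − (Σa)² = 17210.8 − 16179.84 = 1030.96; nΣb² − (Σb)² = 16183.25 − 15700.09 = 483.16
r = 684.64 / √(1030.96 × 483.16) = 684.64 / 705.7752 ≈ 0.970

0.970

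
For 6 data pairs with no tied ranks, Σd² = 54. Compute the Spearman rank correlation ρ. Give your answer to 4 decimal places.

-0.5429

ρ = 1 − 6Σd² / [n(n²−1)] = 1 − 6×54 / (6×35)
  = 1 − 324/210 = 1 − 1.54286 ≈ -0.5429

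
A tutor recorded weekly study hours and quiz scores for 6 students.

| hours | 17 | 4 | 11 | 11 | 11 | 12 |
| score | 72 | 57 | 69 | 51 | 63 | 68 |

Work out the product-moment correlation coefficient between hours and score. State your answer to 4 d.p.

n = 6, Σx = 66, Σy = 380, Σx² = 812, Σy² = 24388, Σxy = 4281
nΣxy − ΣxΣy = 25686 − 25080 = 606
nΣx² − (Σx)² = 4872 − 4356 = 516; nΣy² − (Σy)² = 146328 − 144400 = 1928
r = 606 / √(516 × 1928) = 606 / 997.4207 ≈ 0.6076

0.6076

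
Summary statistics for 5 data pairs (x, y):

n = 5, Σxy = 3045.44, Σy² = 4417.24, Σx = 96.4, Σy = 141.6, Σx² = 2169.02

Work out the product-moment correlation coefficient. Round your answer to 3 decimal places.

0.887

r = (nΣxy − ΣxΣy) / √[(nΣx² − (Σx)²)(nΣy² − (Σy)²)]
Numerator: 5×3045.44 − 96.4×141.6 = 1576.96
Denominator: √[(10845.1 − 9292.96)(22086.2 − 20050.56)] = √[1552.14 × 2035.64] = 1777.5259
r = 1576.96 / 1777.5259 ≈ 0.887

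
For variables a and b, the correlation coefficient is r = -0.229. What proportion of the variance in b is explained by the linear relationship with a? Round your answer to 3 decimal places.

0.052

r² = (-0.229)² = 0.052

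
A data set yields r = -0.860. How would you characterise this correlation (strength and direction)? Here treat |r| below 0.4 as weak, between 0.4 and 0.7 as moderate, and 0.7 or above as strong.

r = -0.860 < 0 so the relationship is negative.
|r| = 0.860, which falls in the strong range.

strong negative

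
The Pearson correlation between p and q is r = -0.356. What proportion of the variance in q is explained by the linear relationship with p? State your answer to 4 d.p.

0.1267

r² = (-0.356)² = 0.1267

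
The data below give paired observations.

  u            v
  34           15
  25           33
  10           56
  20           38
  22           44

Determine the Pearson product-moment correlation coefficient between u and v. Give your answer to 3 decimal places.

-0.967

n = 5, Σu = 111, Σv = 186, Σu² = 2765, Σv² = 7830, Σuv = 3623
nΣuv − ΣuΣv = 18115 − 20646 = -2531
nΣu² − (Σu)² = 13825 − 12321 = 1504; nΣv² − (Σv)² = 39150 − 34596 = 4554
r = -2531 / √(1504 × 4554) = -2531 / 2617.1007 ≈ -0.967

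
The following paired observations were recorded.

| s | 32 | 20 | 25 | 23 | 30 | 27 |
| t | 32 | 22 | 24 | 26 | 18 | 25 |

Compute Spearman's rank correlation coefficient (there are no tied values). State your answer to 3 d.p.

Rank s: 6, 1, 3, 2, 5, 4
Rank t: 6, 2, 3, 5, 1, 4
d = rank(s) − rank(t): 0, -1, 0, -3, 4, 0; Σd² = 26
ρ = 1 − 6Σd² / [n(n²−1)] = 1 − 6×26 / (6×35) = 1 − 156/210 ≈ 0.257

0.257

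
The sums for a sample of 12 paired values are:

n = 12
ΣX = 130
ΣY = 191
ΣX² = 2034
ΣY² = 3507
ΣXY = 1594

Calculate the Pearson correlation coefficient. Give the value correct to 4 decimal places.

r = (nΣXY − ΣXΣY) / √[(nΣX² − (ΣX)²)(nΣY² − (ΣY)²)]
Numerator: 12×1594 − 130×191 = -5702
Denominator: √[(24408 − 16900)(42084 − 36481)] = √[7508 × 5603] = 6485.9328
r = -5702 / 6485.9328 ≈ -0.8791

-0.8791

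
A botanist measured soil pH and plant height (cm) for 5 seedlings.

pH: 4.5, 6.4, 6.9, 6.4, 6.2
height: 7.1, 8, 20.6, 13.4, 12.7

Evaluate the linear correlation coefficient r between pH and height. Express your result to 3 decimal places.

0.709

n = 5, Σx = 30.4, Σy = 61.8, Σx² = 188.22, Σy² = 879.62, Σxy = 389.79
nΣxy − ΣxΣy = 1948.95 − 1878.72 = 70.23
nΣx² − (Σx)² = 941.1 − 924.16 = 16.94; nΣy² − (Σy)² = 4398.1 − 3819.24 = 578.86
r = 70.23 / √(16.94 × 578.86) = 70.23 / 99.0247 ≈ 0.709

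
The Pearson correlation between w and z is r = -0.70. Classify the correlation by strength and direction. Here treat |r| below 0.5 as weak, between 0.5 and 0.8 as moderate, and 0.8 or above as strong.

r = -0.70 < 0 so the relationship is negative.
|r| = 0.70, which falls in the moderate range.

moderate negative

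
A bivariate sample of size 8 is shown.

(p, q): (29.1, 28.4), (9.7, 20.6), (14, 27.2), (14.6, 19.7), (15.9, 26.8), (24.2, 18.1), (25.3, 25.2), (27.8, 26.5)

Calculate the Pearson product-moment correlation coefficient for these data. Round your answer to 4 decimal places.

n = 8, Σp = 160.6, Σq = 192.5, Σp² = 3601.44, Σq² = 4741.99, Σpq = 3933.08
nΣpq − ΣpΣq = 31464.64 − 30915.5 = 549.14
nΣp² − (Σp)² = 28811.52 − 25792.36 = 3019.16; nΣq² − (Σq)² = 37935.92 − 37056.25 = 879.67
r = 549.14 / √(3019.16 × 879.67) = 549.14 / 1629.6823 ≈ 0.3370

0.3370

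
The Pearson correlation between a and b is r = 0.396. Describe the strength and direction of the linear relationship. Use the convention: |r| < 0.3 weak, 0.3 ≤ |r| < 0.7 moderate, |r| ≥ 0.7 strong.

moderate positive

r = 0.396 > 0 so the relationship is positive.
|r| = 0.396, which falls in the moderate range.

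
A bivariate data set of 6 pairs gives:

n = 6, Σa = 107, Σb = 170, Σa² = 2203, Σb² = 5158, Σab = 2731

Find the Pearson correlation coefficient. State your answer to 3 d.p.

r = (nΣab − ΣaΣb) / √[(nΣa² − (Σa)²)(nΣb² − (Σb)²)]
Numerator: 6×2731 − 107×170 = -1804
Denominator: √[(13218 − 11449)(30948 − 28900)] = √[1769 × 2048] = 1903.3949
r = -1804 / 1903.3949 ≈ -0.948

-0.948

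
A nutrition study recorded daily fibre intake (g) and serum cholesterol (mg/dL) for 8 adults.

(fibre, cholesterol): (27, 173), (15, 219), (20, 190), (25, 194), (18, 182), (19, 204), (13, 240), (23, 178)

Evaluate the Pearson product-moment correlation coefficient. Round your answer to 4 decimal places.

-0.8223

n = 8, Σx = 160, Σy = 1580, Σx² = 3362, Σy² = 315650, Σxy = 30972
nΣxy − ΣxΣy = 247776 − 252800 = -5024
nΣx² − (Σx)² = 26896 − 25600 = 1296; nΣy² − (Σy)² = 2525200 − 2496400 = 28800
r = -5024 / √(1296 × 28800) = -5024 / 6109.4026 ≈ -0.8223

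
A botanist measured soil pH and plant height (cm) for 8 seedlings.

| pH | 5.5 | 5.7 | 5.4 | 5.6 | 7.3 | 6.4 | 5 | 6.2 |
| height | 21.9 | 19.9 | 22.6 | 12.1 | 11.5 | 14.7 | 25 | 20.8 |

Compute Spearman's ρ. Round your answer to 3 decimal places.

-0.833

Rank pH: 3, 5, 2, 4, 8, 7, 1, 6
Rank height: 6, 4, 7, 2, 1, 3, 8, 5
d = rank(pH) − rank(height): -3, 1, -5, 2, 7, 4, -7, 1; Σd² = 154
ρ = 1 − 6Σd² / [n(n²−1)] = 1 − 6×154 / (8×63) = 1 − 924/504 ≈ -0.833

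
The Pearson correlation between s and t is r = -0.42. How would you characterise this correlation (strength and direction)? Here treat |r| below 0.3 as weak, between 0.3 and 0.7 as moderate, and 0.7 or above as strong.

r = -0.42 < 0 so the relationship is negative.
|r| = 0.42, which falls in the moderate range.

moderate negative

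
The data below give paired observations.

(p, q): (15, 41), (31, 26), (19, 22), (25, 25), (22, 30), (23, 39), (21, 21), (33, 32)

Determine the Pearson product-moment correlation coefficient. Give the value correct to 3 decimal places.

n = 8, Σp = 189, Σq = 236, Σp² = 4715, Σq² = 7352, Σpq = 5518
nΣpq − ΣpΣq = 44144 − 44604 = -460
nΣp² − (Σp)² = 37720 − 35721 = 1999; nΣq² − (Σq)² = 58816 − 55696 = 3120
r = -460 / √(1999 × 3120) = -460 / 2497.3746 ≈ -0.184

-0.184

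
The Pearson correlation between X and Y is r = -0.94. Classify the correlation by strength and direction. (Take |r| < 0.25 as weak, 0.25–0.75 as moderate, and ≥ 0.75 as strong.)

r = -0.94 < 0 so the relationship is negative.
|r| = 0.94, which falls in the strong range.

strong negative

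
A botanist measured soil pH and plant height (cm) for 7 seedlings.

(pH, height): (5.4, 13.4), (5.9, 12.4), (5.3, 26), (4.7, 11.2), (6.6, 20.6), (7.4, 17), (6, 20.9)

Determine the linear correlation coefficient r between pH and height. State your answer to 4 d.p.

n = 7, Σx = 41.3, Σy = 121.5, Σx² = 248.47, Σy² = 2284.93, Σxy = 723.12
nΣxy − ΣxΣy = 5061.84 − 5017.95 = 43.89
nΣx² − (Σx)² = 1739.29 − 1705.69 = 33.6; nΣy² − (Σy)² = 15994.51 − 14762.25 = 1232.26
r = 43.89 / √(33.6 × 1232.26) = 43.89 / 203.4796 ≈ 0.2157

0.2157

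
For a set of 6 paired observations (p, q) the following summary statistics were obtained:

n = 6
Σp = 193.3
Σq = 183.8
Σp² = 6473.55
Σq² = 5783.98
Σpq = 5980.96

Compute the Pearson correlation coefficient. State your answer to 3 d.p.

0.306

r = (nΣpq − ΣpΣq) / √[(nΣp² − (Σp)²)(nΣq² − (Σq)²)]
Numerator: 6×5980.96 − 193.3×183.8 = 357.22
Denominator: √[(38841.3 − 37364.89)(34703.88 − 33782.44)] = √[1476.41 × 921.44] = 1166.3718
r = 357.22 / 1166.3718 ≈ 0.306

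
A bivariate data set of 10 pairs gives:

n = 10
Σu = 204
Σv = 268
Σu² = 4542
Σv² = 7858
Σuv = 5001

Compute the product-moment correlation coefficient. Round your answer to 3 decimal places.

r = (nΣuv − ΣuΣv) / √[(nΣu² − (Σu)²)(nΣv² − (Σv)²)]
Numerator: 10×5001 − 204×268 = -4662
Denominator: √[(45420 − 41616)(78580 − 71824)] = √[3804 × 6756] = 5069.4994
r = -4662 / 5069.4994 ≈ -0.920

-0.920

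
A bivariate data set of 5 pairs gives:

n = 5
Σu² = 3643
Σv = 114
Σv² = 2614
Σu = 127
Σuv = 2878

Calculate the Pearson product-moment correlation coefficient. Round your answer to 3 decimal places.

r = (nΣuv − ΣuΣv) / √[(nΣu² − (Σu)²)(nΣv² − (Σv)²)]
Numerator: 5×2878 − 127×114 = -88
Denominator: √[(18215 − 16129)(13070 − 12996)] = √[2086 × 74] = 392.8918
r = -88 / 392.8918 ≈ -0.224

-0.224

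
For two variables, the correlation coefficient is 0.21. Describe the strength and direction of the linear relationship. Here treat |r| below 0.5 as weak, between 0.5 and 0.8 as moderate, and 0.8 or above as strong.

r = 0.21 > 0 so the relationship is positive.
|r| = 0.21, which falls in the weak range.

weak positive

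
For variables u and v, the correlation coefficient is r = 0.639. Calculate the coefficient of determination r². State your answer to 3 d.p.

r² = (0.639)² = 0.408

0.408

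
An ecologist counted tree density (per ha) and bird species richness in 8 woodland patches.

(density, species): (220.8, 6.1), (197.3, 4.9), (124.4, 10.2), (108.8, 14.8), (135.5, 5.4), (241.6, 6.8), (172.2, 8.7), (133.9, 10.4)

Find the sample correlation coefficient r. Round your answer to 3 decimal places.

n = 8, Σx = 1334.5, Σy = 67.3, Σx² = 239305.59, Σy² = 643.55, Σxy = 10458.05
nΣxy − ΣxΣy = 83664.4 − 89811.85 = -6147.45
nΣx² − (Σx)² = 1914444.72 − 1780890.25 = 133554.47; nΣy² − (Σy)² = 5148.4 − 4529.29 = 619.11
r = -6147.45 / √(133554.47 × 619.11) = -6147.45 / 9093.1242 ≈ -0.676

-0.676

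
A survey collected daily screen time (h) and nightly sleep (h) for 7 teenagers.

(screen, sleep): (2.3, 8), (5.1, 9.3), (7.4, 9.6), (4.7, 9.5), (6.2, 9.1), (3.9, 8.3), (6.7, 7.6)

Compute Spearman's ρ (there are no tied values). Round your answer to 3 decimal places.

Rank screen: 1, 4, 7, 3, 5, 2, 6
Rank sleep: 2, 5, 7, 6, 4, 3, 1
d = rank(screen) − rank(sleep): -1, -1, 0, -3, 1, -1, 5; Σd² = 38
ρ = 1 − 6Σd² / [n(n²−1)] = 1 − 6×38 / (7×48) = 1 − 228/336 ≈ 0.321

0.321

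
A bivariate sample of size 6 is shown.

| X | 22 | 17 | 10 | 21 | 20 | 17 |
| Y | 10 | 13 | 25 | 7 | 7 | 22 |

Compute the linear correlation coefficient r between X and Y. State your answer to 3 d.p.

n = 6, ΣX = 107, ΣY = 84, ΣX² = 2003, ΣY² = 1476, ΣXY = 1352
nΣXY − ΣXΣY = 8112 − 8988 = -876
nΣX² − (ΣX)² = 12018 − 11449 = 569; nΣY² − (ΣY)² = 8856 − 7056 = 1800
r = -876 / √(569 × 1800) = -876 / 1012.0277 ≈ -0.866

-0.866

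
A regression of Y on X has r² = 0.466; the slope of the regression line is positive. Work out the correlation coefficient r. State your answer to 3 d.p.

0.683

|r| = √0.466 = 0.683
The association is positive, so r = 0.683.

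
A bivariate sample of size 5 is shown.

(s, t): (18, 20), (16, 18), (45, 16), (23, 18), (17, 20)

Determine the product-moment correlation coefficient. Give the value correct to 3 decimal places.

-0.831

n = 5, Σs = 119, Σt = 92, Σs² = 3423, Σt² = 1704, Σst = 2122
nΣst − ΣsΣt = 10610 − 10948 = -338
nΣs² − (Σs)² = 17115 − 14161 = 2954; nΣt² − (Σt)² = 8520 − 8464 = 56
r = -338 / √(2954 × 56) = -338 / 406.7235 ≈ -0.831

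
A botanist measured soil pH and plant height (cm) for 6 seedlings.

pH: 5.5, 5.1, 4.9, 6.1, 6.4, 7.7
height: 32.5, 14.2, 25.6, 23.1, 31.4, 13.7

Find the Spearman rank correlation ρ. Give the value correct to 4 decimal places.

-0.2571

Rank pH: 3, 2, 1, 4, 5, 6
Rank height: 6, 2, 4, 3, 5, 1
d = rank(pH) − rank(height): -3, 0, -3, 1, 0, 5; Σd² = 44
ρ = 1 − 6Σd² / [n(n²−1)] = 1 − 6×44 / (6×35) = 1 − 264/210 ≈ -0.2571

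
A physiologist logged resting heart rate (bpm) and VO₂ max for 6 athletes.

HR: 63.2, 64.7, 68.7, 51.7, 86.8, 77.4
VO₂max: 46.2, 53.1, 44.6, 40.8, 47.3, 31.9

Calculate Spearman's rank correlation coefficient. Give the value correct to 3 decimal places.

0.086

Rank HR: 2, 3, 4, 1, 6, 5
Rank VO₂max: 4, 6, 3, 2, 5, 1
d = rank(HR) − rank(VO₂max): -2, -3, 1, -1, 1, 4; Σd² = 32
ρ = 1 − 6Σd² / [n(n²−1)] = 1 − 6×32 / (6×35) = 1 − 192/210 ≈ 0.086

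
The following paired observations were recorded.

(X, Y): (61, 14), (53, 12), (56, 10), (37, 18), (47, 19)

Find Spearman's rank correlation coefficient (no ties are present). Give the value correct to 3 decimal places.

-0.600

Rank X: 5, 3, 4, 1, 2
Rank Y: 3, 2, 1, 4, 5
d = rank(X) − rank(Y): 2, 1, 3, -3, -3; Σd² = 32
ρ = 1 − 6Σd² / [n(n²−1)] = 1 − 6×32 / (5×24) = 1 − 192/120 ≈ -0.600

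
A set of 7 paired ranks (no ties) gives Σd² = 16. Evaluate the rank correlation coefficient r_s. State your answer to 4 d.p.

0.7143

ρ = 1 − 6Σd² / [n(n²−1)] = 1 − 6×16 / (7×48)
  = 1 − 96/336 = 1 − 0.28571 ≈ 0.7143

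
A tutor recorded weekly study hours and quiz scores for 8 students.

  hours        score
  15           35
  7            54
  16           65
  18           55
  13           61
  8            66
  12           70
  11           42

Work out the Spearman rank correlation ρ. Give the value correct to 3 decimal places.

Rank hours: 6, 1, 7, 8, 5, 2, 4, 3
Rank score: 1, 3, 6, 4, 5, 7, 8, 2
d = rank(hours) − rank(score): 5, -2, 1, 4, 0, -5, -4, 1; Σd² = 88
ρ = 1 − 6Σd² / [n(n²−1)] = 1 − 6×88 / (8×63) = 1 − 528/504 ≈ -0.048

-0.048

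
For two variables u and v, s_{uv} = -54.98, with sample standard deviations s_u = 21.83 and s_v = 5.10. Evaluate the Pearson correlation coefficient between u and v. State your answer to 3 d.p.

-0.494

r = Cov(u,v) / (s_u · s_v) = -54.98 / (21.83 × 5.10)
  = -54.98 / 111.3330 ≈ -0.494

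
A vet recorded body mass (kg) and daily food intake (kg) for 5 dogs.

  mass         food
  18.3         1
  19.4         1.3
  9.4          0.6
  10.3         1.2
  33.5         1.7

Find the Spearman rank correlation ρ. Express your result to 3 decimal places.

Rank mass: 3, 4, 1, 2, 5
Rank food: 2, 4, 1, 3, 5
d = rank(mass) − rank(food): 1, 0, 0, -1, 0; Σd² = 2
ρ = 1 − 6Σd² / [n(n²−1)] = 1 − 6×2 / (5×24) = 1 − 12/120 ≈ 0.900

0.900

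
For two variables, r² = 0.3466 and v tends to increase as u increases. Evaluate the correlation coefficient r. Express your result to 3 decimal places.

|r| = √0.3466 = 0.589
The association is positive, so r = 0.589.

0.589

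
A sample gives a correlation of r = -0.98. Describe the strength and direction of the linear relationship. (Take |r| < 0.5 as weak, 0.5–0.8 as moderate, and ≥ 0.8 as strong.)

strong negative

r = -0.98 < 0 so the relationship is negative.
|r| = 0.98, which falls in the strong range.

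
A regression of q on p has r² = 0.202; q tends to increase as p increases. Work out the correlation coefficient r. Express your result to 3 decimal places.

|r| = √0.202 = 0.449
The association is positive, so r = 0.449.

0.449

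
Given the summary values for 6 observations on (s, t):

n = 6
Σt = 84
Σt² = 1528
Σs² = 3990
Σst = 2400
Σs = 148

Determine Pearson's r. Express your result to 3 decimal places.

0.949

r = (nΣst − ΣsΣt) / √[(nΣs² − (Σs)²)(nΣt² − (Σt)²)]
Numerator: 6×2400 − 148×84 = 1968
Denominator: √[(23940 − 21904)(9168 − 7056)] = √[2036 × 2112] = 2073.6519
r = 1968 / 2073.6519 ≈ 0.949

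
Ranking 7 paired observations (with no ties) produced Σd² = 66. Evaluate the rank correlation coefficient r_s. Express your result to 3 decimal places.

-0.179

ρ = 1 − 6Σd² / [n(n²−1)] = 1 − 6×66 / (7×48)
  = 1 − 396/336 = 1 − 1.1786 ≈ -0.179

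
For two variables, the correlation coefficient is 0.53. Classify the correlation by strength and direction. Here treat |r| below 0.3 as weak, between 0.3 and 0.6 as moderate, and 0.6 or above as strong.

moderate positive

r = 0.53 > 0 so the relationship is positive.
|r| = 0.53, which falls in the moderate range.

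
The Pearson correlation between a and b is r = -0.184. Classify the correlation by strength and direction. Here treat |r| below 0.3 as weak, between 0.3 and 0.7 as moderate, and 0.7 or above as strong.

weak negative

r = -0.184 < 0 so the relationship is negative.
|r| = 0.184, which falls in the weak range.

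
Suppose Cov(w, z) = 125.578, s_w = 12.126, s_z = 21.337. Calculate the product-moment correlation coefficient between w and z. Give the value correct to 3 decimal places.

0.485

r = Cov(w,z) / (s_w · s_z) = 125.578 / (12.126 × 21.337)
  = 125.578 / 258.7325 ≈ 0.485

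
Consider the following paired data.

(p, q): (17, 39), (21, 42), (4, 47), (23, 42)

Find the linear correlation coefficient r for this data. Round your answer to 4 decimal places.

-0.7474

n = 4, Σp = 65, Σq = 170, Σp² = 1275, Σq² = 7258, Σpq = 2699
nΣpq − ΣpΣq = 10796 − 11050 = -254
nΣp² − (Σp)² = 5100 − 4225 = 875; nΣq² − (Σq)² = 29032 − 28900 = 132
r = -254 / √(875 × 132) = -254 / 339.8529 ≈ -0.7474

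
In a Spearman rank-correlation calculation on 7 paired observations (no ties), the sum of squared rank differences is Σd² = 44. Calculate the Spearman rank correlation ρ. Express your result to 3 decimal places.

ρ = 1 − 6Σd² / [n(n²−1)] = 1 − 6×44 / (7×48)
  = 1 − 264/336 = 1 − 0.7857 ≈ 0.214

0.214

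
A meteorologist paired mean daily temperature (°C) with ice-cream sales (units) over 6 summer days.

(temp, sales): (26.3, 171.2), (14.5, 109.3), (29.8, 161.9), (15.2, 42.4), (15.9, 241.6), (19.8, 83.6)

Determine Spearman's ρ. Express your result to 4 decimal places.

0.3714

Rank temp: 5, 1, 6, 2, 3, 4
Rank sales: 5, 3, 4, 1, 6, 2
d = rank(temp) − rank(sales): 0, -2, 2, 1, -3, 2; Σd² = 22
ρ = 1 − 6Σd² / [n(n²−1)] = 1 − 6×22 / (6×35) = 1 − 132/210 ≈ 0.3714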